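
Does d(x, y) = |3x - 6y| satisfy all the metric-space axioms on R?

No. d fails symmetry: d(3, 7) = |3·3 - 6·7| = |-33| = 33, but d(7, 3) = |3·7 - 6·3| = |3| = 3. Since 33 ≠ 3, d(x,y) ≠ d(y,x) in general.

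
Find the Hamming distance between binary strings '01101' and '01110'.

Differing positions: 4, 5. Hamming distance = 2.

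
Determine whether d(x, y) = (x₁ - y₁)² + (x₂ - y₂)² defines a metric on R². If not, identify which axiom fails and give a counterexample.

No. The squared Euclidean distance fails the triangle inequality. Counterexample: x = (0, 0), y = (4, 3), z = (8, 6). d(x,z) = 8² + 6² = 100, but d(x,y) + d(y,z) = (4² + 3²) + (4² + 3²) = 25 + 25 = 50. Since 100 > 50, the triangle inequality is violated. (Note: √d, the ordinary Euclidean distance, IS a metric.)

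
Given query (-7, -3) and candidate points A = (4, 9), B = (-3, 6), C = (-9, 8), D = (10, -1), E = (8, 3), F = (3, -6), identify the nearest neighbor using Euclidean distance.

Distances: d(A) ≈ 16.2788, d(B) ≈ 9.8489, d(C) ≈ 11.1803, d(D) ≈ 17.1172, d(E) ≈ 16.1555, d(F) ≈ 10.4403. Nearest: B = (-3, 6) with distance 9.8489.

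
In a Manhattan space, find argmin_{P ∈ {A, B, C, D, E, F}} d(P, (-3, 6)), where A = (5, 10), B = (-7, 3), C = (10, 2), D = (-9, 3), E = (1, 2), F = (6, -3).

Distances: d(A) = 12, d(B) = 7, d(C) = 17, d(D) = 9, d(E) = 8, d(F) = 18. Nearest: B = (-7, 3) with distance 7.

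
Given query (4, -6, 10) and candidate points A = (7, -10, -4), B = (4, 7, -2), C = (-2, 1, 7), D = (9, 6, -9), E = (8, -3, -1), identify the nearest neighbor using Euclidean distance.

Distances: d(A) ≈ 14.8661, d(B) ≈ 17.6918, d(C) ≈ 9.6954, d(D) ≈ 23.0217, d(E) ≈ 12.083. Nearest: C = (-2, 1, 7) with distance 9.6954.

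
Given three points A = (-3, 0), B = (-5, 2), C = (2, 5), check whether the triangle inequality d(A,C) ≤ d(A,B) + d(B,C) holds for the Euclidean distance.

d(A,B) = √(2² + 2²) = √8 ≈ 2.8284, d(B,C) = √(7² + 3²) = √58 ≈ 7.6158, d(A,C) = √(5² + 5²) = √50 ≈ 7.0711.
d(A,C) ≈ 7.0711 ≤ 2.8284 + 7.6158 = 10.4442. Triangle inequality is satisfied.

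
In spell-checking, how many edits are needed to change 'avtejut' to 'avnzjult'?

Let D[i][j] be the edit distance between the first i characters of 'avtejut' and the first j characters of 'avnzjult', with D[i][0] = i, D[0][j] = j, and D[i][j] = D[i-1][j-1] if the characters match, else 1 + min(D[i-1][j], D[i][j-1], D[i-1][j-1]). Filling the table (rows: prefixes of 'avtejut', columns: prefixes of 'avnzjult'):
     ε  a  v  n  z  j  u  l  t
  ε  0  1  2  3  4  5  6  7  8
  a  1  0  1  2  3  4  5  6  7
  v  2  1  0  1  2  3  4  5  6
  t  3  2  1  1  2  3  4  5  5
  e  4  3  2  2  2  3  4  5  6
  j  5  4  3  3  3  2  3  4  5
  u  6  5  4  4  4  3  2  3  4
  t  7  6  5  5  5  4  3  3  3
The bottom-right entry gives D[7][8] = 3, so no sequence of fewer than 3 edits works. Backtracking through the table gives one optimal edit sequence (3 edits):
  avtejut → avnejut (sub t→n @3)
  avnejut → avnzjut (sub e→z @4)
  avnzjut → avnzjult (ins l @7)
Edit distance = 3.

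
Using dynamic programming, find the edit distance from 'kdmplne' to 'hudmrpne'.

Let D[i][j] be the edit distance between the first i characters of 'kdmplne' and the first j characters of 'hudmrpne', with D[i][0] = i, D[0][j] = j, and D[i][j] = D[i-1][j-1] if the characters match, else 1 + min(D[i-1][j], D[i][j-1], D[i-1][j-1]). Filling the table (rows: prefixes of 'kdmplne', columns: prefixes of 'hudmrpne'):
     ε  h  u  d  m  r  p  n  e
  ε  0  1  2  3  4  5  6  7  8
  k  1  1  2  3  4  5  6  7  8
  d  2  2  2  2  3  4  5  6  7
  m  3  3  3  3  2  3  4  5  6
  p  4  4  4  4  3  3  3  4  5
  l  5  5  5  5  4  4  4  4  5
  n  6  6  6  6  5  5  5  4  5
  e  7  7  7  7  6  6  6  5  4
The bottom-right entry gives D[7][8] = 4, so no sequence of fewer than 4 edits works. Backtracking through the table gives one optimal edit sequence (4 edits):
  kdmplne → hkdmplne (ins h @1)
  hkdmplne → hudmplne (sub k→u @2)
  hudmplne → hudmrlne (sub p→r @5)
  hudmrlne → hudmrpne (sub l→p @6)
Edit distance = 4.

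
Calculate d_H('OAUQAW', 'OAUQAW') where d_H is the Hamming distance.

Differing positions: none. Hamming distance = 0.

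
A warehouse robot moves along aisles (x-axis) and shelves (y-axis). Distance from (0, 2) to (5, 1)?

Σ|x_i - y_i| = |0 - 5| + |2 - 1| = 5 + 1 = 6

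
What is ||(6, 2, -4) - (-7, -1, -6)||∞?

max(|x_i - y_i|) = max(|6 - (-7)|, |2 - (-1)|, |-4 - (-6)|) = max(13, 3, 2) = 13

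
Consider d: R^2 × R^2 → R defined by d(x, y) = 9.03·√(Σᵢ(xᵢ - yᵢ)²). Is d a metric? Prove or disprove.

Yes. The L2 (Euclidean) norm induces a metric on R^2, and multiplying a metric by a positive constant 9.03 > 0 preserves all four axioms: non-negativity (9.03·||x-y|| ≥ 0), identity (9.03·||x-y|| = 0 ⟺ ||x-y|| = 0 ⟺ x = y), symmetry (||x-y|| = ||y-x||), and the triangle inequality (9.03·||x-z|| ≤ 9.03·||x-y|| + 9.03·||y-z||). So d is a metric.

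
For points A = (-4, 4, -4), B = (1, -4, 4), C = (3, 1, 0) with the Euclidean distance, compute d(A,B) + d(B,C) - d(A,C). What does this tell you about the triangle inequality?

d(A,B) = √(5² + 8² + 8²) = √153 ≈ 12.3693, d(B,C) = √(2² + 5² + 4²) = √45 ≈ 6.7082, d(A,C) = √(7² + 3² + 4²) = √74 ≈ 8.6023.
d(A,B) + d(B,C) - d(A,C) = 12.3693 + 6.7082 - 8.6023 = 19.0775 - 8.6023 = 10.4752 (to 4 decimal places). This is ≥ 0, so the triangle inequality holds for these points.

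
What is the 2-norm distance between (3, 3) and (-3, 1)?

(Σ|x_i - y_i|^2)^(1/2) = (|3 - (-3)|^2 + |3 - 1|^2)^(1/2)
= (6^2 + 2^2)^(1/2) = (36 + 4)^(1/2) = (40)^(1/2) ≈ 6.3246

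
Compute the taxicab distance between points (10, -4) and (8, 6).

Σ|x_i - y_i| = |10 - 8| + |-4 - 6| = 2 + 10 = 12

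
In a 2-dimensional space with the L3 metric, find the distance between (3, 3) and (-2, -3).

(Σ|x_i - y_i|^3)^(1/3) = (|3 - (-2)|^3 + |3 - (-3)|^3)^(1/3)
= (5^3 + 6^3)^(1/3) = (125 + 216)^(1/3) = (341)^(1/3) ≈ 6.9864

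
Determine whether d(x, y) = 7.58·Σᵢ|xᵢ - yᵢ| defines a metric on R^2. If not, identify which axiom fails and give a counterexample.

Yes. The L1 (Manhattan) norm induces a metric on R^2, and multiplying a metric by a positive constant 7.58 > 0 preserves all four axioms: non-negativity (7.58·||x-y|| ≥ 0), identity (7.58·||x-y|| = 0 ⟺ ||x-y|| = 0 ⟺ x = y), symmetry (||x-y|| = ||y-x||), and the triangle inequality (7.58·||x-z|| ≤ 7.58·||x-y|| + 7.58·||y-z||). So d is a metric.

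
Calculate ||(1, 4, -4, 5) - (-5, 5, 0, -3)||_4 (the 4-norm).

(Σ|x_i - y_i|^4)^(1/4) = (|1 - (-5)|^4 + |4 - 5|^4 + |-4 - 0|^4 + |5 - (-3)|^4)^(1/4)
= (6^4 + 1^4 + 4^4 + 8^4)^(1/4) = (1296 + 1 + 256 + 4096)^(1/4) = (5649)^(1/4) ≈ 8.6695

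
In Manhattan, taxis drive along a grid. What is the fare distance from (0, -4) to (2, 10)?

Σ|x_i - y_i| = |0 - 2| + |-4 - 10| = 2 + 14 = 16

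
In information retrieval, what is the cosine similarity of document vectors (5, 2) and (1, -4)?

With u = (5, 2), v = (1, -4):
u·v = 5·1 + 2·(-4) = 5 + (-8) = -3.
|u| = √(5² + 2²) = √29, |v| = √(1² + (-4)²) = √17, so |u||v| = √(29·17) = √493.
cos θ = (u·v)/(|u||v|) = -3/√493 ≈ -0.1351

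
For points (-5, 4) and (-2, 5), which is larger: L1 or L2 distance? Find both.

L1 = |-5 - (-2)| + |4 - 5| = 3 + 1 = 4
L2 = √(3² + 1²) = √10 ≈ 3.1623
L1 ≥ L2 always (equality iff movement is along one axis); L1 > L2 here.
Ratio L1/L2 = 4/√10 ≈ 1.2649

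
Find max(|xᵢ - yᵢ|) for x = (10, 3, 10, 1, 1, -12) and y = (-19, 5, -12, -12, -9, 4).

max(|x_i - y_i|) = max(|10 - (-19)|, |3 - 5|, |10 - (-12)|, |1 - (-12)|, |1 - (-9)|, |-12 - 4|) = max(29, 2, 22, 13, 10, 16) = 29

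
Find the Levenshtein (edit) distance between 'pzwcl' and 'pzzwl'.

Let D[i][j] be the edit distance between the first i characters of 'pzwcl' and the first j characters of 'pzzwl', with D[i][0] = i, D[0][j] = j, and D[i][j] = D[i-1][j-1] if the characters match, else 1 + min(D[i-1][j], D[i][j-1], D[i-1][j-1]). Filling the table (rows: prefixes of 'pzwcl', columns: prefixes of 'pzzwl'):
     ε  p  z  z  w  l
  ε  0  1  2  3  4  5
  p  1  0  1  2  3  4
  z  2  1  0  1  2  3
  w  3  2  1  1  1  2
  c  4  3  2  2  2  2
  l  5  4  3  3  3  2
The bottom-right entry gives D[5][5] = 2, so no sequence of fewer than 2 edits works. Backtracking through the table gives one optimal edit sequence (2 edits):
  pzwcl → pzzcl (sub w→z @3)
  pzzcl → pzzwl (sub c→w @4)
Edit distance = 2.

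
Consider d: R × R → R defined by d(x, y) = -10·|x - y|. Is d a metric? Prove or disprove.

No. With c = -10 < 0, d fails non-negativity: d(8, 10) = -10·|8 - 10| = -10·2 = -20 < 0.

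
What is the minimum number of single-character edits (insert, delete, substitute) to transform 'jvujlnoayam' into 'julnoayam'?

Let D[i][j] be the edit distance between the first i characters of 'jvujlnoayam' and the first j characters of 'julnoayam', with D[i][0] = i, D[0][j] = j, and D[i][j] = D[i-1][j-1] if the characters match, else 1 + min(D[i-1][j], D[i][j-1], D[i-1][j-1]). Filling the table (rows: prefixes of 'jvujlnoayam', columns: prefixes of 'julnoayam'):
     ε  j  u  l  n  o  a  y  a  m
  ε  0  1  2  3  4  5  6  7  8  9
  j  1  0  1  2  3  4  5  6  7  8
  v  2  1  1  2  3  4  5  6  7  8
  u  3  2  1  2  3  4  5  6  7  8
  j  4  3  2  2  3  4  5  6  7  8
  l  5  4  3  2  3  4  5  6  7  8
  n  6  5  4  3  2  3  4  5  6  7
  o  7  6  5  4  3  2  3  4  5  6
  a  8  7  6  5  4  3  2  3  4  5
  y  9  8  7  6  5  4  3  2  3  4
  a 10  9  8  7  6  5  4  3  2  3
  m 11 10  9  8  7  6  5  4  3  2
The bottom-right entry gives D[11][9] = 2, so no sequence of fewer than 2 edits works. Backtracking through the table gives one optimal edit sequence (2 edits):
  jvujlnoayam → jujlnoayam (del v @2)
  jujlnoayam → julnoayam (del j @3)
Edit distance = 2.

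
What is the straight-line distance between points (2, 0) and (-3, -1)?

√(Σ(x_i - y_i)²) = √((2 - (-3))² + (0 - (-1))²)
= √(5² + 1²) = √(25 + 1) = √26 ≈ 5.099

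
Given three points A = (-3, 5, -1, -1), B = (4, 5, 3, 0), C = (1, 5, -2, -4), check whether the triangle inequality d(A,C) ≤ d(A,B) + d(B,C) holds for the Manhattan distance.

d(A,B) = 7 + 0 + 4 + 1 = 12, d(B,C) = 3 + 0 + 5 + 4 = 12, d(A,C) = 4 + 0 + 1 + 3 = 8.
d(A,C) = 8 ≤ 12 + 12 = 24. Triangle inequality is satisfied.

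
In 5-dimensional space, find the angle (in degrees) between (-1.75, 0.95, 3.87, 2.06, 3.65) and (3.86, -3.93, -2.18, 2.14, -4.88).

With u = (-1.75, 0.95, 3.87, 2.06, 3.65), v = (3.86, -3.93, -2.18, 2.14, -4.88):
u·v = (-1.75)·3.86 + 0.95·(-3.93) + 3.87·(-2.18) + 2.06·2.14 + 3.65·(-4.88) = (-6.755) + (-3.7335) + (-8.4366) + 4.4084 + (-17.812) = -32.3287.
|u| = √((-1.75)² + 0.95² + 3.87² + 2.06² + 3.65²) = √(3.0625 + 0.9025 + 14.9769 + 4.2436 + 13.3225) = √36.508, |v| = √(3.86² + (-3.93)² + (-2.18)² + 2.14² + (-4.88)²) = √(14.8996 + 15.4449 + 4.7524 + 4.5796 + 23.8144) = √63.4909.
cos θ = (u·v)/(|u||v|) = -32.3287/(√36.508·√63.4909) ≈ -0.671488
θ = arccos(-0.671488) ≈ 132.18°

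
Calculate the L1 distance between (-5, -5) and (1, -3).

Σ|x_i - y_i| = |-5 - 1| + |-5 - (-3)| = 6 + 2 = 8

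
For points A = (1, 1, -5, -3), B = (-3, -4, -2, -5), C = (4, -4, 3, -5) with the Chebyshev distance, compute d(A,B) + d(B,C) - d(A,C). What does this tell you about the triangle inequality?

d(A,B) = max(4, 5, 3, 2) = 5, d(B,C) = max(7, 0, 5, 0) = 7, d(A,C) = max(3, 5, 8, 2) = 8.
d(A,B) + d(B,C) - d(A,C) = 5 + 7 - 8 = 12 - 8 = 4. This is ≥ 0, so the triangle inequality holds for these points.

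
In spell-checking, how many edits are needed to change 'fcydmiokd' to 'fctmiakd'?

Let D[i][j] be the edit distance between the first i characters of 'fcydmiokd' and the first j characters of 'fctmiakd', with D[i][0] = i, D[0][j] = j, and D[i][j] = D[i-1][j-1] if the characters match, else 1 + min(D[i-1][j], D[i][j-1], D[i-1][j-1]). Filling the table (rows: prefixes of 'fcydmiokd', columns: prefixes of 'fctmiakd'):
     ε  f  c  t  m  i  a  k  d
  ε  0  1  2  3  4  5  6  7  8
  f  1  0  1  2  3  4  5  6  7
  c  2  1  0  1  2  3  4  5  6
  y  3  2  1  1  2  3  4  5  6
  d  4  3  2  2  2  3  4  5  5
  m  5  4  3  3  2  3  4  5  6
  i  6  5  4  4  3  2  3  4  5
  o  7  6  5  5  4  3  3  4  5
  k  8  7  6  6  5  4  4  3  4
  d  9  8  7  7  6  5  5  4  3
The bottom-right entry gives D[9][8] = 3, so no sequence of fewer than 3 edits works. Backtracking through the table gives one optimal edit sequence (3 edits):
  fcydmiokd → fcdmiokd (del y @3)
  fcdmiokd → fctmiokd (sub d→t @3)
  fctmiokd → fctmiakd (sub o→a @6)
Edit distance = 3.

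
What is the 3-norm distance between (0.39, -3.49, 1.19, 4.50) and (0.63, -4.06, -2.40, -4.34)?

(Σ|x_i - y_i|^3)^(1/3) = (|0.39 - 0.63|^3 + |-3.49 - (-4.06)|^3 + |1.19 - (-2.4)|^3 + |4.5 - (-4.34)|^3)^(1/3)
= (0.24^3 + 0.57^3 + 3.59^3 + 8.84^3)^(1/3) ≈ (0.0138 + 0.1852 + 46.2683 + 690.8071)^(1/3) = (737.2744)^(1/3) ≈ 9.0339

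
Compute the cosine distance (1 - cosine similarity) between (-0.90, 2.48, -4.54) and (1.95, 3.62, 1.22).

With u = (-0.90, 2.48, -4.54), v = (1.95, 3.62, 1.22):
u·v = (-0.9)·1.95 + 2.48·3.62 + (-4.54)·1.22 = (-1.755) + 8.9776 + (-5.5388) = 1.6838.
|u| = √((-0.9)² + 2.48² + (-4.54)²) = √(0.81 + 6.1504 + 20.6116) = √27.572, |v| = √(1.95² + 3.62² + 1.22²) = √(3.8025 + 13.1044 + 1.4884) = √18.3953.
cos θ = (u·v)/(|u||v|) = 1.6838/(√27.572·√18.3953) ≈ 0.0748
Cosine distance = 1 - cos θ ≈ 1 - 0.0748 = 0.9252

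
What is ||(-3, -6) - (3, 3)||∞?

max(|x_i - y_i|) = max(|-3 - 3|, |-6 - 3|) = max(6, 9) = 9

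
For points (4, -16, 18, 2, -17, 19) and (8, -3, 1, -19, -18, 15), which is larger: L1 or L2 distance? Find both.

L1 = |4 - 8| + |-16 - (-3)| + |18 - 1| + |2 - (-19)| + |-17 - (-18)| + |19 - 15| = 4 + 13 + 17 + 21 + 1 + 4 = 60
L2 = √(4² + 13² + 17² + 21² + 1² + 4²) = √932 ≈ 30.5287
L1 ≥ L2 always (equality iff movement is along one axis); L1 > L2 here.
Ratio L1/L2 = 60/√932 ≈ 1.9654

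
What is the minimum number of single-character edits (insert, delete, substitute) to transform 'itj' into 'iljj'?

Let D[i][j] be the edit distance between the first i characters of 'itj' and the first j characters of 'iljj', with D[i][0] = i, D[0][j] = j, and D[i][j] = D[i-1][j-1] if the characters match, else 1 + min(D[i-1][j], D[i][j-1], D[i-1][j-1]). Filling the table (rows: prefixes of 'itj', columns: prefixes of 'iljj'):
     ε  i  l  j  j
  ε  0  1  2  3  4
  i  1  0  1  2  3
  t  2  1  1  2  3
  j  3  2  2  1  2
The bottom-right entry gives D[3][4] = 2, so no sequence of fewer than 2 edits works. Backtracking through the table gives one optimal edit sequence (2 edits):
  itj → iltj (ins l @2)
  iltj → iljj (sub t→j @3)
Edit distance = 2.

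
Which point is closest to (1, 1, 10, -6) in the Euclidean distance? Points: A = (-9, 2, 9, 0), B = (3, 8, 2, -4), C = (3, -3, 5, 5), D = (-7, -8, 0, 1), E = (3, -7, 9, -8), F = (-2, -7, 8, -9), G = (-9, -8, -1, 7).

Distances: d(A) ≈ 11.7473, d(B) = 11, d(C) ≈ 12.8841, d(D) ≈ 17.1464, d(E) ≈ 8.544, d(F) ≈ 9.2736, d(G) ≈ 21.7025. Nearest: E = (3, -7, 9, -8) with distance 8.544.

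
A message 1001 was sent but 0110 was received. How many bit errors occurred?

Differing positions: 1, 2, 3, 4. Hamming distance = 4.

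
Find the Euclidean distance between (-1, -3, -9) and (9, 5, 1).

√(Σ(x_i - y_i)²) = √((-1 - 9)² + (-3 - 5)² + (-9 - 1)²)
= √((-10)² + (-8)² + (-10)²) = √(100 + 64 + 100) = √264 ≈ 16.2481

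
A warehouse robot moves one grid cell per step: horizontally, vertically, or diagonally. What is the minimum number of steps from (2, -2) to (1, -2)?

max(|x_i - y_i|) = max(|2 - 1|, |-2 - (-2)|) = max(1, 0) = 1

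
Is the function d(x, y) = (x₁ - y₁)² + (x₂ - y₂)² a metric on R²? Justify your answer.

No. The squared Euclidean distance fails the triangle inequality. Counterexample: x = (0, 0), y = (5, 2), z = (10, 4). d(x,z) = 10² + 4² = 116, but d(x,y) + d(y,z) = (5² + 2²) + (5² + 2²) = 29 + 29 = 58. Since 116 > 58, the triangle inequality is violated. (Note: √d, the ordinary Euclidean distance, IS a metric.)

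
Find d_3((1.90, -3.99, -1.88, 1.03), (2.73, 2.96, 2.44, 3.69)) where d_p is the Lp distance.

(Σ|x_i - y_i|^3)^(1/3) = (|1.9 - 2.73|^3 + |-3.99 - 2.96|^3 + |-1.88 - 2.44|^3 + |1.03 - 3.69|^3)^(1/3)
= (0.83^3 + 6.95^3 + 4.32^3 + 2.66^3)^(1/3) ≈ (0.5718 + 335.7024 + 80.6216 + 18.8211)^(1/3) = (435.7169)^(1/3) ≈ 7.5811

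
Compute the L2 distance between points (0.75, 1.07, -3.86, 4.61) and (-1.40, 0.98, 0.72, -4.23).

(Σ|x_i - y_i|^2)^(1/2) = (|0.75 - (-1.4)|^2 + |1.07 - 0.98|^2 + |-3.86 - 0.72|^2 + |4.61 - (-4.23)|^2)^(1/2)
= (2.15^2 + 0.09^2 + 4.58^2 + 8.84^2)^(1/2) = (4.6225 + 0.0081 + 20.9764 + 78.1456)^(1/2) = (103.7526)^(1/2) ≈ 10.1859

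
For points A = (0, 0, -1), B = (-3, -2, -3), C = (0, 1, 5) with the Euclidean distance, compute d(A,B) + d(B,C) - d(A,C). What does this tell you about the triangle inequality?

d(A,B) = √(3² + 2² + 2²) = √17 ≈ 4.1231, d(B,C) = √(3² + 3² + 8²) = √82 ≈ 9.0554, d(A,C) = √(0² + 1² + 6²) = √37 ≈ 6.0828.
d(A,B) + d(B,C) - d(A,C) = 4.1231 + 9.0554 - 6.0828 = 13.1785 - 6.0828 = 7.0957 (to 4 decimal places). This is ≥ 0, so the triangle inequality holds for these points.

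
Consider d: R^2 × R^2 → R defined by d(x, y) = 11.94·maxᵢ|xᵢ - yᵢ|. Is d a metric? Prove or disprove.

Yes. The L∞ (Chebyshev) norm induces a metric on R^2, and multiplying a metric by a positive constant 11.94 > 0 preserves all four axioms: non-negativity (11.94·||x-y|| ≥ 0), identity (11.94·||x-y|| = 0 ⟺ ||x-y|| = 0 ⟺ x = y), symmetry (||x-y|| = ||y-x||), and the triangle inequality (11.94·||x-z|| ≤ 11.94·||x-y|| + 11.94·||y-z||). So d is a metric.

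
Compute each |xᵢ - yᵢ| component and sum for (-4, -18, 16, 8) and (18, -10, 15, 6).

Σ|x_i - y_i| = |-4 - 18| + |-18 - (-10)| + |16 - 15| + |8 - 6| = 22 + 8 + 1 + 2 = 33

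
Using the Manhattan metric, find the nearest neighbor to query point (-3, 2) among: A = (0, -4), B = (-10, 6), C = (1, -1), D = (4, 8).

Distances: d(A) = 9, d(B) = 11, d(C) = 7, d(D) = 13. Nearest: C = (1, -1) with distance 7.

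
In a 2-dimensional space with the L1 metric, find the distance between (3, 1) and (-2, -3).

Σ|x_i - y_i| = |3 - (-2)| + |1 - (-3)| = 5 + 4 = 9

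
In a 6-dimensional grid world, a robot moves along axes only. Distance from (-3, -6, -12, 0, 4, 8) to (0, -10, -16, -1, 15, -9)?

Σ|x_i - y_i| = |-3 - 0| + |-6 - (-10)| + |-12 - (-16)| + |0 - (-1)| + |4 - 15| + |8 - (-9)| = 3 + 4 + 4 + 1 + 11 + 17 = 40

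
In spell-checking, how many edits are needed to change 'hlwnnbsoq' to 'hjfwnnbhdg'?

Let D[i][j] be the edit distance between the first i characters of 'hlwnnbsoq' and the first j characters of 'hjfwnnbhdg', with D[i][0] = i, D[0][j] = j, and D[i][j] = D[i-1][j-1] if the characters match, else 1 + min(D[i-1][j], D[i][j-1], D[i-1][j-1]). Filling the table (rows: prefixes of 'hlwnnbsoq', columns: prefixes of 'hjfwnnbhdg'):
     ε  h  j  f  w  n  n  b  h  d  g
  ε  0  1  2  3  4  5  6  7  8  9 10
  h  1  0  1  2  3  4  5  6  7  8  9
  l  2  1  1  2  3  4  5  6  7  8  9
  w  3  2  2  2  2  3  4  5  6  7  8
  n  4  3  3  3  3  2  3  4  5  6  7
  n  5  4  4  4  4  3  2  3  4  5  6
  b  6  5  5  5  5  4  3  2  3  4  5
  s  7  6  6  6  6  5  4  3  3  4  5
  o  8  7  7  7  7  6  5  4  4  4  5
  q  9  8  8  8  8  7  6  5  5  5  5
The bottom-right entry gives D[9][10] = 5, so no sequence of fewer than 5 edits works. Backtracking through the table gives one optimal edit sequence (5 edits):
  hlwnnbsoq → hjlwnnbsoq (ins j @2)
  hjlwnnbsoq → hjfwnnbsoq (sub l→f @3)
  hjfwnnbsoq → hjfwnnbhoq (sub s→h @8)
  hjfwnnbhoq → hjfwnnbhdq (sub o→d @9)
  hjfwnnbhdq → hjfwnnbhdg (sub q→g @10)
Edit distance = 5.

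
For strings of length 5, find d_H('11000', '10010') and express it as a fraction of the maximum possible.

Differing positions: 2, 4. Hamming distance = 2. The maximum possible Hamming distance for length-5 strings is 5, so d_H/5 = 2/5 = 0.4.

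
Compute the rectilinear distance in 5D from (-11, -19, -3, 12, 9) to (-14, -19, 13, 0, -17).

Σ|x_i - y_i| = |-11 - (-14)| + |-19 - (-19)| + |-3 - 13| + |12 - 0| + |9 - (-17)| = 3 + 0 + 16 + 12 + 26 = 57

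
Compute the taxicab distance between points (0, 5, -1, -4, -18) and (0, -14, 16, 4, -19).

Σ|x_i - y_i| = |0 - 0| + |5 - (-14)| + |-1 - 16| + |-4 - 4| + |-18 - (-19)| = 0 + 19 + 17 + 8 + 1 = 45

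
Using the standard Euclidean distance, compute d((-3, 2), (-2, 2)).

(Σ|x_i - y_i|^2)^(1/2) = (|-3 - (-2)|^2 + |2 - 2|^2)^(1/2)
= (1^2 + 0^2)^(1/2) = (1 + 0)^(1/2) = (1)^(1/2) = 1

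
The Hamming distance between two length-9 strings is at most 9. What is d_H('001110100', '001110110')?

Differing positions: 8. Hamming distance = 1. The maximum possible Hamming distance for length-9 strings is 9, so d_H/9 = 1/9 ≈ 0.1111.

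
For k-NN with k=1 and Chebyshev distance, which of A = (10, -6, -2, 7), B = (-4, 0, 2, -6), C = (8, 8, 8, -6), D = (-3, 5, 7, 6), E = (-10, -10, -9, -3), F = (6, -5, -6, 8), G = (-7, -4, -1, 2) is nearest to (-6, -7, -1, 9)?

Distances: d(A) = 16, d(B) = 15, d(C) = 15, d(D) = 12, d(E) = 12, d(F) = 12, d(G) = 7. Nearest: G = (-7, -4, -1, 2) with distance 7.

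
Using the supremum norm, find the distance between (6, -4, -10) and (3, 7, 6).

max(|x_i - y_i|) = max(|6 - 3|, |-4 - 7|, |-10 - 6|) = max(3, 11, 16) = 16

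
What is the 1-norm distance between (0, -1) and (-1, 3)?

Σ|x_i - y_i| = |0 - (-1)| + |-1 - 3| = 1 + 4 = 5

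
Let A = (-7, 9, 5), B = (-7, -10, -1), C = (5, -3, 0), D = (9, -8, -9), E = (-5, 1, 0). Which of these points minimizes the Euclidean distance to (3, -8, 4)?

Distances: d(A) ≈ 19.7484, d(B) ≈ 11.3578, d(C) ≈ 6.7082, d(D) ≈ 14.3178, d(E) ≈ 12.6886. Nearest: C = (5, -3, 0) with distance 6.7082.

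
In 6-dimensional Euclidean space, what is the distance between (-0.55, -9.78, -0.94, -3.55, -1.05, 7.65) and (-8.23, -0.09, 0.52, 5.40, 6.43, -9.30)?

√(Σ(x_i - y_i)²) = √((-0.55 - (-8.23))² + (-9.78 - (-0.09))² + (-0.94 - 0.52)² + (-3.55 - 5.4)² + (-1.05 - 6.43)² + (7.65 - (-9.3))²)
= √(7.68² + (-9.69)² + (-1.46)² + (-8.95)² + (-7.48)² + 16.95²) = √(58.9824 + 93.8961 + 2.1316 + 80.1025 + 55.9504 + 287.3025) = √578.3655 ≈ 24.0492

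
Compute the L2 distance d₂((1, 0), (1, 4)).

√(Σ(x_i - y_i)²) = √((1 - 1)² + (0 - 4)²)
= √(0² + (-4)²) = √(0 + 16) = √16 = 4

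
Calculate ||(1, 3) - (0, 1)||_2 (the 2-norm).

(Σ|x_i - y_i|^2)^(1/2) = (|1 - 0|^2 + |3 - 1|^2)^(1/2)
= (1^2 + 2^2)^(1/2) = (1 + 4)^(1/2) = (5)^(1/2) ≈ 2.2361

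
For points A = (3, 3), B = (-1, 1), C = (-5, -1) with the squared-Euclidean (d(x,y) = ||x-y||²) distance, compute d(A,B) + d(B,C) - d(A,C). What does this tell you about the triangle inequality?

d(A,B) = 4² + 2² = 20, d(B,C) = 4² + 2² = 20, d(A,C) = 8² + 4² = 80.
d(A,B) + d(B,C) - d(A,C) = 20 + 20 - 80 = 40 - 80 = -40. This is < 0, so the triangle inequality FAILS for these points (squared-Euclidean is not a metric).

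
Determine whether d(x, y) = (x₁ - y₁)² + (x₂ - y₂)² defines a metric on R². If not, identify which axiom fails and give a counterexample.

No. The squared Euclidean distance fails the triangle inequality. Counterexample: x = (0, 0), y = (2, 3), z = (4, 6). d(x,z) = 4² + 6² = 52, but d(x,y) + d(y,z) = (2² + 3²) + (2² + 3²) = 13 + 13 = 26. Since 52 > 26, the triangle inequality is violated. (Note: √d, the ordinary Euclidean distance, IS a metric.)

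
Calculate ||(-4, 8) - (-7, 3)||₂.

√(Σ(x_i - y_i)²) = √((-4 - (-7))² + (8 - 3)²)
= √(3² + 5²) = √(9 + 25) = √34 ≈ 5.831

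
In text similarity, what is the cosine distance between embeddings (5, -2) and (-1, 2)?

With u = (5, -2), v = (-1, 2):
u·v = 5·(-1) + (-2)·2 = (-5) + (-4) = -9.
|u| = √(5² + (-2)²) = √29, |v| = √((-1)² + 2²) = √5, so |u||v| = √(29·5) = √145.
cos θ = (u·v)/(|u||v|) = -9/√145 ≈ -0.7474
Cosine distance = 1 - cos θ ≈ 1 - (-0.7474) = 1.7474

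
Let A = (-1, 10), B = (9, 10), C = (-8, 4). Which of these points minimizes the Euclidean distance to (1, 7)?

Distances: d(A) ≈ 3.6056, d(B) ≈ 8.544, d(C) ≈ 9.4868. Nearest: A = (-1, 10) with distance 3.6056.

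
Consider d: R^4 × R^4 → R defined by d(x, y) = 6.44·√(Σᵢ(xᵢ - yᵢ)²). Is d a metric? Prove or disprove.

Yes. The L2 (Euclidean) norm induces a metric on R^4, and multiplying a metric by a positive constant 6.44 > 0 preserves all four axioms: non-negativity (6.44·||x-y|| ≥ 0), identity (6.44·||x-y|| = 0 ⟺ ||x-y|| = 0 ⟺ x = y), symmetry (||x-y|| = ||y-x||), and the triangle inequality (6.44·||x-z|| ≤ 6.44·||x-y|| + 6.44·||y-z||). So d is a metric.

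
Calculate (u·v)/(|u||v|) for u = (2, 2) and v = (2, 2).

With u = (2, 2), v = (2, 2):
u·v = 2·2 + 2·2 = 4 + 4 = 8.
|u| = √(2² + 2²) = √8, |v| = √(2² + 2²) = √8, so |u||v| = √(8·8) = √64 = 8.
cos θ = (u·v)/(|u||v|) = 8/8 = 1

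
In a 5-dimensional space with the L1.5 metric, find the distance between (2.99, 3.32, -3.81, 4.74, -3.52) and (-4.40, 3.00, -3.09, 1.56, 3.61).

(Σ|x_i - y_i|^1.5)^(1/1.5) = (|2.99 - (-4.4)|^1.5 + |3.32 - 3|^1.5 + |-3.81 - (-3.09)|^1.5 + |4.74 - 1.56|^1.5 + |-3.52 - 3.61|^1.5)^(1/1.5)
= (7.39^1.5 + 0.32^1.5 + 0.72^1.5 + 3.18^1.5 + 7.13^1.5)^(1/1.5) ≈ (20.0894 + 0.181 + 0.6109 + 5.6708 + 19.0386)^(1/1.5) = (45.5907)^(1/1.5) ≈ 12.762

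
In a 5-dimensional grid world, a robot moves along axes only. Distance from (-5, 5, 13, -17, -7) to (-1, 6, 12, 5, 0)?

Σ|x_i - y_i| = |-5 - (-1)| + |5 - 6| + |13 - 12| + |-17 - 5| + |-7 - 0| = 4 + 1 + 1 + 22 + 7 = 35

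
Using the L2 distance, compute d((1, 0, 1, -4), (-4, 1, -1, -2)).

(Σ|x_i - y_i|^2)^(1/2) = (|1 - (-4)|^2 + |0 - 1|^2 + |1 - (-1)|^2 + |-4 - (-2)|^2)^(1/2)
= (5^2 + 1^2 + 2^2 + 2^2)^(1/2) = (25 + 1 + 4 + 4)^(1/2) = (34)^(1/2) ≈ 5.831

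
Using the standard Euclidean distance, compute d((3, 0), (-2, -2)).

(Σ|x_i - y_i|^2)^(1/2) = (|3 - (-2)|^2 + |0 - (-2)|^2)^(1/2)
= (5^2 + 2^2)^(1/2) = (25 + 4)^(1/2) = (29)^(1/2) ≈ 5.3852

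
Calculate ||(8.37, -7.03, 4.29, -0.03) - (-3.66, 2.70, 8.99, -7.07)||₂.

√(Σ(x_i - y_i)²) = √((8.37 - (-3.66))² + (-7.03 - 2.7)² + (4.29 - 8.99)² + (-0.03 - (-7.07))²)
= √(12.03² + (-9.73)² + (-4.7)² + 7.04²) = √(144.7209 + 94.6729 + 22.09 + 49.5616) = √311.0454 ≈ 17.6365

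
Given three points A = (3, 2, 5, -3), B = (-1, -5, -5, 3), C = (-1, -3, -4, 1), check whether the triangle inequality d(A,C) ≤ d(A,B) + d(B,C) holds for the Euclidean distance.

d(A,B) = √(4² + 7² + 10² + 6²) = √201 ≈ 14.1774, d(B,C) = √(0² + 2² + 1² + 2²) = √9 = 3, d(A,C) = √(4² + 5² + 9² + 4²) = √138 ≈ 11.7473.
d(A,C) ≈ 11.7473 ≤ 14.1774 + 3 = 17.1774. Triangle inequality is satisfied.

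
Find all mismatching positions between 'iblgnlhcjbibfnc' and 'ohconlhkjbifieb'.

Differing positions: 1, 2, 3, 4, 8, 12, 13, 14, 15. Hamming distance = 9.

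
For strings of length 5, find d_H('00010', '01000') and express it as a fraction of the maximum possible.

Differing positions: 2, 4. Hamming distance = 2. The maximum possible Hamming distance for length-5 strings is 5, so d_H/5 = 2/5 = 0.4.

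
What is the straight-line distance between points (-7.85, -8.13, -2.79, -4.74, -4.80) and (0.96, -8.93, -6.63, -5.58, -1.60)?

√(Σ(x_i - y_i)²) = √((-7.85 - 0.96)² + (-8.13 - (-8.93))² + (-2.79 - (-6.63))² + (-4.74 - (-5.58))² + (-4.8 - (-1.6))²)
= √((-8.81)² + 0.8² + 3.84² + 0.84² + (-3.2)²) = √(77.6161 + 0.64 + 14.7456 + 0.7056 + 10.24) = √103.9473 ≈ 10.1955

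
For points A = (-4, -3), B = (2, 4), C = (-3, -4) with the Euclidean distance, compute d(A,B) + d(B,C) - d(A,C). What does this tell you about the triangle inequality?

d(A,B) = √(6² + 7²) = √85 ≈ 9.2195, d(B,C) = √(5² + 8²) = √89 ≈ 9.434, d(A,C) = √(1² + 1²) = √2 ≈ 1.4142.
d(A,B) + d(B,C) - d(A,C) = 9.2195 + 9.434 - 1.4142 = 18.6535 - 1.4142 = 17.2393 (to 4 decimal places). This is ≥ 0, so the triangle inequality holds for these points.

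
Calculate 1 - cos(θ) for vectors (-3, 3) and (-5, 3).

With u = (-3, 3), v = (-5, 3):
u·v = (-3)·(-5) + 3·3 = 15 + 9 = 24.
|u| = √((-3)² + 3²) = √18, |v| = √((-5)² + 3²) = √34, so |u||v| = √(18·34) = √612.
cos θ = (u·v)/(|u||v|) = 24/√612 ≈ 0.9701
Cosine distance = 1 - cos θ ≈ 1 - 0.9701 = 0.0299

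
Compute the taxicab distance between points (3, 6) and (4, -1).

Σ|x_i - y_i| = |3 - 4| + |6 - (-1)| = 1 + 7 = 8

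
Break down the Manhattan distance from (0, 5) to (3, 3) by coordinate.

Σ|x_i - y_i| = |0 - 3| + |5 - 3| = 3 + 2 = 5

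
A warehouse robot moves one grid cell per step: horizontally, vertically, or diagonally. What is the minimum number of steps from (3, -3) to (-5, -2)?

max(|x_i - y_i|) = max(|3 - (-5)|, |-3 - (-2)|) = max(8, 1) = 8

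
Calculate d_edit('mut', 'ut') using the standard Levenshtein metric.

Let D[i][j] be the edit distance between the first i characters of 'mut' and the first j characters of 'ut', with D[i][0] = i, D[0][j] = j, and D[i][j] = D[i-1][j-1] if the characters match, else 1 + min(D[i-1][j], D[i][j-1], D[i-1][j-1]). Filling the table (rows: prefixes of 'mut', columns: prefixes of 'ut'):
     ε  u  t
  ε  0  1  2
  m  1  1  2
  u  2  1  2
  t  3  2  1
The bottom-right entry gives D[3][2] = 1, so no sequence of fewer than 1 edit works. Backtracking through the table gives one optimal edit sequence (1 edit):
  mut → ut (del m @1)
Edit distance = 1.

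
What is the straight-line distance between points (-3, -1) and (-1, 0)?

√(Σ(x_i - y_i)²) = √((-3 - (-1))² + (-1 - 0)²)
= √((-2)² + (-1)²) = √(4 + 1) = √5 ≈ 2.2361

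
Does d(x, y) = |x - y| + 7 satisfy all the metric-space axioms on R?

No. d fails identity of indiscernibles (specifically d(x,x) = 0): d(-6, -6) = |-6 - (-6)| + 7 = 0 + 7 = 7 ≠ 0.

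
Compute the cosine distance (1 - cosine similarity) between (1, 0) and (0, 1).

With u = (1, 0), v = (0, 1):
u·v = 1·0 + 0·1 = 0 + 0 = 0.
|u| = √(1² + 0²) = √1, |v| = √(0² + 1²) = √1, so |u||v| = √(1·1) = √1 = 1.
cos θ = (u·v)/(|u||v|) = 0/1 = 0
Cosine distance = 1 - cos θ = 1 - 0 = 1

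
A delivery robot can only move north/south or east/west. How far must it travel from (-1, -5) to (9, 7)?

Σ|x_i - y_i| = |-1 - 9| + |-5 - 7| = 10 + 12 = 22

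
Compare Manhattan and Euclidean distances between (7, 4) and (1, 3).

L1 = |7 - 1| + |4 - 3| = 6 + 1 = 7
L2 = √(6² + 1²) = √37 ≈ 6.0828
L1 ≥ L2 always (equality iff movement is along one axis); L1 > L2 here.
Ratio L1/L2 = 7/√37 ≈ 1.1508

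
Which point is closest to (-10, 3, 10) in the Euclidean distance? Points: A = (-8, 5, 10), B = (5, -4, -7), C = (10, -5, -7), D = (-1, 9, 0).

Distances: d(A) ≈ 2.8284, d(B) ≈ 23.7276, d(C) ≈ 27.4408, d(D) ≈ 14.7309. Nearest: A = (-8, 5, 10) with distance 2.8284.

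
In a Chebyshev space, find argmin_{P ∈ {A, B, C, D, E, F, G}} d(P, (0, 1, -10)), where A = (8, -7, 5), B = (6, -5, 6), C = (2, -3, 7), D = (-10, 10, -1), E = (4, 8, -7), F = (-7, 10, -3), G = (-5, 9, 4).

Distances: d(A) = 15, d(B) = 16, d(C) = 17, d(D) = 10, d(E) = 7, d(F) = 9, d(G) = 14. Nearest: E = (4, 8, -7) with distance 7.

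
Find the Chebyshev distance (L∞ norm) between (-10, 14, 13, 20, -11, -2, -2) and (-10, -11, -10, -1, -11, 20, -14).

max(|x_i - y_i|) = max(|-10 - (-10)|, |14 - (-11)|, |13 - (-10)|, |20 - (-1)|, |-11 - (-11)|, |-2 - 20|, |-2 - (-14)|) = max(0, 25, 23, 21, 0, 22, 12) = 25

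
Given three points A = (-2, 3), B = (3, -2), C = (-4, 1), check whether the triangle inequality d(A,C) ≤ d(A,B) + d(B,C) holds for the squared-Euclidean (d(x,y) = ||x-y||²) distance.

d(A,B) = 5² + 5² = 50, d(B,C) = 7² + 3² = 58, d(A,C) = 2² + 2² = 8.
d(A,C) = 8 ≤ 50 + 58 = 108. Triangle inequality is satisfied.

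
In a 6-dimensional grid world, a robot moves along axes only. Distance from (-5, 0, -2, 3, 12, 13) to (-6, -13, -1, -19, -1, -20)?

Σ|x_i - y_i| = |-5 - (-6)| + |0 - (-13)| + |-2 - (-1)| + |3 - (-19)| + |12 - (-1)| + |13 - (-20)| = 1 + 13 + 1 + 22 + 13 + 33 = 83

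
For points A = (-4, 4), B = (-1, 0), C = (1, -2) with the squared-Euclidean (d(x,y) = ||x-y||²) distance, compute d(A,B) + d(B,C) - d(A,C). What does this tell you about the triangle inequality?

d(A,B) = 3² + 4² = 25, d(B,C) = 2² + 2² = 8, d(A,C) = 5² + 6² = 61.
d(A,B) + d(B,C) - d(A,C) = 25 + 8 - 61 = 33 - 61 = -28. This is < 0, so the triangle inequality FAILS for these points (squared-Euclidean is not a metric).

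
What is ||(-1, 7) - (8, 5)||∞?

max(|x_i - y_i|) = max(|-1 - 8|, |7 - 5|) = max(9, 2) = 9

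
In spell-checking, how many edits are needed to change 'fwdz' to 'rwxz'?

Let D[i][j] be the edit distance between the first i characters of 'fwdz' and the first j characters of 'rwxz', with D[i][0] = i, D[0][j] = j, and D[i][j] = D[i-1][j-1] if the characters match, else 1 + min(D[i-1][j], D[i][j-1], D[i-1][j-1]). Filling the table (rows: prefixes of 'fwdz', columns: prefixes of 'rwxz'):
     ε  r  w  x  z
  ε  0  1  2  3  4
  f  1  1  2  3  4
  w  2  2  1  2  3
  d  3  3  2  2  3
  z  4  4  3  3  2
The bottom-right entry gives D[4][4] = 2, so no sequence of fewer than 2 edits works. Backtracking through the table gives one optimal edit sequence (2 edits):
  fwdz → rwdz (sub f→r @1)
  rwdz → rwxz (sub d→x @3)
Edit distance = 2.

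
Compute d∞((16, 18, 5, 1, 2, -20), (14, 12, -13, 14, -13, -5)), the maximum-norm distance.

max(|x_i - y_i|) = max(|16 - 14|, |18 - 12|, |5 - (-13)|, |1 - 14|, |2 - (-13)|, |-20 - (-5)|) = max(2, 6, 18, 13, 15, 15) = 18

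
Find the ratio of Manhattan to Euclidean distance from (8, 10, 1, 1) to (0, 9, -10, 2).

L1 = |8 - 0| + |10 - 9| + |1 - (-10)| + |1 - 2| = 8 + 1 + 11 + 1 = 21
L2 = √(8² + 1² + 11² + 1²) = √187 ≈ 13.6748
L1 ≥ L2 always (equality iff movement is along one axis); L1 > L2 here.
Ratio L1/L2 = 21/√187 ≈ 1.5357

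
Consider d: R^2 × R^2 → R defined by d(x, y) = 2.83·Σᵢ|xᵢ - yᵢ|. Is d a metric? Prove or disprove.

Yes. The L1 (Manhattan) norm induces a metric on R^2, and multiplying a metric by a positive constant 2.83 > 0 preserves all four axioms: non-negativity (2.83·||x-y|| ≥ 0), identity (2.83·||x-y|| = 0 ⟺ ||x-y|| = 0 ⟺ x = y), symmetry (||x-y|| = ||y-x||), and the triangle inequality (2.83·||x-z|| ≤ 2.83·||x-y|| + 2.83·||y-z||). So d is a metric.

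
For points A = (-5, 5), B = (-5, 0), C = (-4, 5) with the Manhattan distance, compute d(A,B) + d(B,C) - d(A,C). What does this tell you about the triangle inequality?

d(A,B) = 0 + 5 = 5, d(B,C) = 1 + 5 = 6, d(A,C) = 1 + 0 = 1.
d(A,B) + d(B,C) - d(A,C) = 5 + 6 - 1 = 11 - 1 = 10. This is ≥ 0, so the triangle inequality holds for these points.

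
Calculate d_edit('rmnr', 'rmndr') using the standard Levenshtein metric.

Let D[i][j] be the edit distance between the first i characters of 'rmnr' and the first j characters of 'rmndr', with D[i][0] = i, D[0][j] = j, and D[i][j] = D[i-1][j-1] if the characters match, else 1 + min(D[i-1][j], D[i][j-1], D[i-1][j-1]). Filling the table (rows: prefixes of 'rmnr', columns: prefixes of 'rmndr'):
     ε  r  m  n  d  r
  ε  0  1  2  3  4  5
  r  1  0  1  2  3  4
  m  2  1  0  1  2  3
  n  3  2  1  0  1  2
  r  4  3  2  1  1  1
The bottom-right entry gives D[4][5] = 1, so no sequence of fewer than 1 edit works. Backtracking through the table gives one optimal edit sequence (1 edit):
  rmnr → rmndr (ins d @4)
Edit distance = 1.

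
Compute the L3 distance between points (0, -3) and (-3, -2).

(Σ|x_i - y_i|^3)^(1/3) = (|0 - (-3)|^3 + |-3 - (-2)|^3)^(1/3)
= (3^3 + 1^3)^(1/3) = (27 + 1)^(1/3) = (28)^(1/3) ≈ 3.0366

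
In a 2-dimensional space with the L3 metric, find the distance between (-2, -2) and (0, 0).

(Σ|x_i - y_i|^3)^(1/3) = (|-2 - 0|^3 + |-2 - 0|^3)^(1/3)
= (2^3 + 2^3)^(1/3) = (8 + 8)^(1/3) = (16)^(1/3) ≈ 2.5198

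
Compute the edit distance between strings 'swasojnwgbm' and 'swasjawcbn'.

Let D[i][j] be the edit distance between the first i characters of 'swasojnwgbm' and the first j characters of 'swasjawcbn', with D[i][0] = i, D[0][j] = j, and D[i][j] = D[i-1][j-1] if the characters match, else 1 + min(D[i-1][j], D[i][j-1], D[i-1][j-1]). Filling the table (rows: prefixes of 'swasojnwgbm', columns: prefixes of 'swasjawcbn'):
     ε  s  w  a  s  j  a  w  c  b  n
  ε  0  1  2  3  4  5  6  7  8  9 10
  s  1  0  1  2  3  4  5  6  7  8  9
  w  2  1  0  1  2  3  4  5  6  7  8
  a  3  2  1  0  1  2  3  4  5  6  7
  s  4  3  2  1  0  1  2  3  4  5  6
  o  5  4  3  2  1  1  2  3  4  5  6
  j  6  5  4  3  2  1  2  3  4  5  6
  n  7  6  5  4  3  2  2  3  4  5  5
  w  8  7  6  5  4  3  3  2  3  4  5
  g  9  8  7  6  5  4  4  3  3  4  5
  b 10  9  8  7  6  5  5  4  4  3  4
  m 11 10  9  8  7  6  6  5  5  4  4
The bottom-right entry gives D[11][10] = 4, so no sequence of fewer than 4 edits works. Backtracking through the table gives one optimal edit sequence (4 edits):
  swasojnwgbm → swasjnwgbm (del o @5)
  swasjnwgbm → swasjawgbm (sub n→a @6)
  swasjawgbm → swasjawcbm (sub g→c @8)
  swasjawcbm → swasjawcbn (sub m→n @10)
Edit distance = 4.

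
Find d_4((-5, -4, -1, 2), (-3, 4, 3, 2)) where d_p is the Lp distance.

(Σ|x_i - y_i|^4)^(1/4) = (|-5 - (-3)|^4 + |-4 - 4|^4 + |-1 - 3|^4 + |2 - 2|^4)^(1/4)
= (2^4 + 8^4 + 4^4 + 0^4)^(1/4) = (16 + 4096 + 256 + 0)^(1/4) = (4368)^(1/4) ≈ 8.1296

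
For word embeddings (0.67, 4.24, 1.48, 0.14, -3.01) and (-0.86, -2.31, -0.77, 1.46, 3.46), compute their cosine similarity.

With u = (0.67, 4.24, 1.48, 0.14, -3.01), v = (-0.86, -2.31, -0.77, 1.46, 3.46):
u·v = 0.67·(-0.86) + 4.24·(-2.31) + 1.48·(-0.77) + 0.14·1.46 + (-3.01)·3.46 = (-0.5762) + (-9.7944) + (-1.1396) + 0.2044 + (-10.4146) = -21.7204.
|u| = √(0.67² + 4.24² + 1.48² + 0.14² + (-3.01)²) = √(0.4489 + 17.9776 + 2.1904 + 0.0196 + 9.0601) = √29.6966, |v| = √((-0.86)² + (-2.31)² + (-0.77)² + 1.46² + 3.46²) = √(0.7396 + 5.3361 + 0.5929 + 2.1316 + 11.9716) = √20.7718.
cos θ = (u·v)/(|u||v|) = -21.7204/(√29.6966·√20.7718) ≈ -0.8745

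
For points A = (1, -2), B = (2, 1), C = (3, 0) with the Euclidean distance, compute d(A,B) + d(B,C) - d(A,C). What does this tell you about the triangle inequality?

d(A,B) = √(1² + 3²) = √10 ≈ 3.1623, d(B,C) = √(1² + 1²) = √2 ≈ 1.4142, d(A,C) = √(2² + 2²) = √8 ≈ 2.8284.
d(A,B) + d(B,C) - d(A,C) = 3.1623 + 1.4142 - 2.8284 = 4.5765 - 2.8284 = 1.7481 (to 4 decimal places). This is ≥ 0, so the triangle inequality holds for these points.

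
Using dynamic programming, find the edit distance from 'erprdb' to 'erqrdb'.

Let D[i][j] be the edit distance between the first i characters of 'erprdb' and the first j characters of 'erqrdb', with D[i][0] = i, D[0][j] = j, and D[i][j] = D[i-1][j-1] if the characters match, else 1 + min(D[i-1][j], D[i][j-1], D[i-1][j-1]). Filling the table (rows: prefixes of 'erprdb', columns: prefixes of 'erqrdb'):
     ε  e  r  q  r  d  b
  ε  0  1  2  3  4  5  6
  e  1  0  1  2  3  4  5
  r  2  1  0  1  2  3  4
  p  3  2  1  1  2  3  4
  r  4  3  2  2  1  2  3
  d  5  4  3  3  2  1  2
  b  6  5  4  4  3  2  1
The bottom-right entry gives D[6][6] = 1, so no sequence of fewer than 1 edit works. Backtracking through the table gives one optimal edit sequence (1 edit):
  erprdb → erqrdb (sub p→q @3)
Edit distance = 1.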